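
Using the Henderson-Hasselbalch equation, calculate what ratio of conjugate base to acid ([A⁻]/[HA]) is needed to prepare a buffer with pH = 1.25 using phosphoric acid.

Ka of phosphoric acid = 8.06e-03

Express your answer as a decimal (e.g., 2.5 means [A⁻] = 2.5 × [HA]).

pKa = -log(8.06e-03) = 2.0937. pH = pKa + log([A⁻]/[HA]), so log([A⁻]/[HA]) = pH − pKa = 1.25 − 2.0937 = -0.8437. [A⁻]/[HA] = 10^(-0.8437) = 0.143

[A⁻]/[HA] = 0.143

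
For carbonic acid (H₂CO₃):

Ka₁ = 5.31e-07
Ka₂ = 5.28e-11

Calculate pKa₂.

pKa₂ = -log(Ka₂) = -log(5.28e-11) = 10.28.

pK_{a2} = 10.28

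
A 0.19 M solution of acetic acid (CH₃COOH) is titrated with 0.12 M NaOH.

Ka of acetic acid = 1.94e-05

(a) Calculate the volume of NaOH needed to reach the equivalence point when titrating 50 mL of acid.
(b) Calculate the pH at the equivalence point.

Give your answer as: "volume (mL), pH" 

moles acid = 0.19 × 50/1000 = 0.0095 mol; V_base = moles/0.12 × 1000 = 79.2 mL. At equivalence only the conjugate base is present: [A⁻] = 0.0095/0.129 = 7.3548e-02 M. Kb = Kw/Ka = 5.15e-10; [OH⁻] = √(Kb × [A⁻]) = 6.1572e-06; pOH = 5.21; pH = 14 - pOH = 8.79.

V = 79.2 mL, pH = 8.79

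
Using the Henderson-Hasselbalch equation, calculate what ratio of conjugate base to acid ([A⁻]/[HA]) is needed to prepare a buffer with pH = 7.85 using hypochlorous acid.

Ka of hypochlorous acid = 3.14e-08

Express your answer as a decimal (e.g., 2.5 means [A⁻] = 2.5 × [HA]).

pKa = -log(3.14e-08) = 7.5031. pH = pKa + log([A⁻]/[HA]), so log([A⁻]/[HA]) = pH − pKa = 7.85 − 7.5031 = 0.3469. [A⁻]/[HA] = 10^(0.3469) = 2.22

[A⁻]/[HA] = 2.22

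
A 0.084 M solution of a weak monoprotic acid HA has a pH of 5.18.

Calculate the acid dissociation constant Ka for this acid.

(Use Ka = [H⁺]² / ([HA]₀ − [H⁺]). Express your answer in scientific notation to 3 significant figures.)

[H⁺] = 10^(−pH) = 10^(−5.18) = 6.607e-06 M. For HA ⇌ H⁺ + A⁻, Ka = [H⁺][A⁻]/[HA] = [H⁺]² / ([HA]₀ − [H⁺]) = (6.607e-06)² / (0.084 − 6.607e-06) = 5.20e-10.

K_a = 5.20e-10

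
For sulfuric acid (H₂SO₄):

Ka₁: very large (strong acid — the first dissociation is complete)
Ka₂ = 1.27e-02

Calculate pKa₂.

pKa₂ = -log(Ka₂) = -log(1.27e-02) = 1.90.

pK_{a2} = 1.90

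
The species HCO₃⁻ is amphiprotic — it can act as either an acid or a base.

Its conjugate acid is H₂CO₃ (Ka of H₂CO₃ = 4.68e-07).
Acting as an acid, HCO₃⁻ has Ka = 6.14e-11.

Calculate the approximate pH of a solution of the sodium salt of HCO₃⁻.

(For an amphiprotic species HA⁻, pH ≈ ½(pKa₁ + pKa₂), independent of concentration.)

pKa₁ = -log(4.68e-07) = 6.33; pKa₂ = -log(6.14e-11) = 10.21. For an amphiprotic species, pH ≈ ½(pKa₁ + pKa₂) = ½(6.33 + 10.21) = 8.27.

pH = 8.27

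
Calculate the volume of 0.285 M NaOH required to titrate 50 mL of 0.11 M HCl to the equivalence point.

At equivalence: moles acid = moles base. moles HCl = 0.11 × 50/1000 = 0.0055 mol. V_base = moles / 0.285 × 1000 = 19.3 mL.

V_{base} = 19.3 mL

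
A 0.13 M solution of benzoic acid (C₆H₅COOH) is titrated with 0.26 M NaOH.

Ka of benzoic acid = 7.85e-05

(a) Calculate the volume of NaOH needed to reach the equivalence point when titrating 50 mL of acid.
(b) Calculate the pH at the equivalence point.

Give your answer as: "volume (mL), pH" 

moles acid = 0.13 × 50/1000 = 0.0065 mol; V_base = moles/0.26 × 1000 = 25.0 mL. At equivalence only the conjugate base is present: [A⁻] = 0.0065/0.075 = 8.6667e-02 M. Kb = Kw/Ka = 1.27e-10; [OH⁻] = √(Kb × [A⁻]) = 3.3227e-06; pOH = 5.48; pH = 14 - pOH = 8.52.

V = 25.0 mL, pH = 8.52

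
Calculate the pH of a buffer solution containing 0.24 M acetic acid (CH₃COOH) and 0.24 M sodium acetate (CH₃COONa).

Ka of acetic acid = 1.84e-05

pKa = -log(1.84e-05) = 4.74. pH = pKa + log([A⁻]/[HA]) = 4.74 + log(0.24/0.24)

pH = 4.74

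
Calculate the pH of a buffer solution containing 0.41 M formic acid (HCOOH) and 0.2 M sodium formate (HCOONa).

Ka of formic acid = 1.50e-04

pKa = -log(1.50e-04) = 3.82. pH = pKa + log([A⁻]/[HA]) = 3.82 + log(0.2/0.41)

pH = 3.51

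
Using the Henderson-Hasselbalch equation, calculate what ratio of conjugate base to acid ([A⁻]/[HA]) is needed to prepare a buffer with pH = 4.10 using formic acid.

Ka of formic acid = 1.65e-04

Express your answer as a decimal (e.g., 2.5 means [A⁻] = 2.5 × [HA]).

pKa = -log(1.65e-04) = 3.7825. pH = pKa + log([A⁻]/[HA]), so log([A⁻]/[HA]) = pH − pKa = 4.10 − 3.7825 = 0.3175. [A⁻]/[HA] = 10^(0.3175) = 2.08

[A⁻]/[HA] = 2.08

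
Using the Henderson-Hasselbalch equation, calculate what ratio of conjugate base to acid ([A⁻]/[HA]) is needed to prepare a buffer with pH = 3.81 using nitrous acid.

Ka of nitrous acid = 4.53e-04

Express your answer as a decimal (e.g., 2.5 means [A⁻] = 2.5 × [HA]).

pKa = -log(4.53e-04) = 3.3439. pH = pKa + log([A⁻]/[HA]), so log([A⁻]/[HA]) = pH − pKa = 3.81 − 3.3439 = 0.4661. [A⁻]/[HA] = 10^(0.4661) = 2.92

[A⁻]/[HA] = 2.92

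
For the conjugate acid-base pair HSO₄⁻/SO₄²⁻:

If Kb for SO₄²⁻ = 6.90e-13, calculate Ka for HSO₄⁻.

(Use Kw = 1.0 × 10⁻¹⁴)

For a conjugate pair Ka × Kb = Kw, so Ka = Kw/Kb = 1.0 × 10⁻¹⁴ / 6.90e-13 = 1.45e-02.

K_a = 1.45e-02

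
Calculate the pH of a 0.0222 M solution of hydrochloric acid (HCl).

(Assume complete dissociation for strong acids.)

[H⁺] = 0.0222 M for strong acid. pH = -log[H⁺] = -log(0.0222)

pH = 1.65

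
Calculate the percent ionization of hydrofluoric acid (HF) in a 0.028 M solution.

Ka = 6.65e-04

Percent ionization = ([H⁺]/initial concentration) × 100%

Using Ka equilibrium: x² + Ka×x - Ka×C = 0. Solving: [H⁺] = 3.9954e-03. Percent = (3.9954e-03/0.028) × 100

Percent ionization = 14.3%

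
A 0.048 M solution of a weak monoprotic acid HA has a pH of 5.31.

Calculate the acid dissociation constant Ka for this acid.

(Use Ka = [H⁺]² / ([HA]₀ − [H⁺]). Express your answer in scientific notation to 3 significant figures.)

[H⁺] = 10^(−pH) = 10^(−5.31) = 4.898e-06 M. For HA ⇌ H⁺ + A⁻, Ka = [H⁺][A⁻]/[HA] = [H⁺]² / ([HA]₀ − [H⁺]) = (4.898e-06)² / (0.048 − 4.898e-06) = 5.00e-10.

K_a = 5.00e-10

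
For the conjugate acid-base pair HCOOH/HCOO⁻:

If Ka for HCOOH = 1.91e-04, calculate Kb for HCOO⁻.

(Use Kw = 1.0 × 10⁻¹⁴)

For a conjugate pair Ka × Kb = Kw, so Kb = Kw/Ka = 1.0 × 10⁻¹⁴ / 1.91e-04 = 5.24e-11.

K_b = 5.24e-11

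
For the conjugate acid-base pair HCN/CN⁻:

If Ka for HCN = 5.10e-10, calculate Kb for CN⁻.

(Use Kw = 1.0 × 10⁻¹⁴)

For a conjugate pair Ka × Kb = Kw, so Kb = Kw/Ka = 1.0 × 10⁻¹⁴ / 5.10e-10 = 1.96e-05.

K_b = 1.96e-05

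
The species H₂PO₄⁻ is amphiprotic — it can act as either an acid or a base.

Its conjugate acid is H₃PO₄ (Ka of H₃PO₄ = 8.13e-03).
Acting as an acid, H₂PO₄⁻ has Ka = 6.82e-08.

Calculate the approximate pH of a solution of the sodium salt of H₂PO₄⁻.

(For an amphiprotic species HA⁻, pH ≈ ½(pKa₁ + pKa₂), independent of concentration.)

pKa₁ = -log(8.13e-03) = 2.09; pKa₂ = -log(6.82e-08) = 7.17. For an amphiprotic species, pH ≈ ½(pKa₁ + pKa₂) = ½(2.09 + 7.17) = 4.63.

pH = 4.63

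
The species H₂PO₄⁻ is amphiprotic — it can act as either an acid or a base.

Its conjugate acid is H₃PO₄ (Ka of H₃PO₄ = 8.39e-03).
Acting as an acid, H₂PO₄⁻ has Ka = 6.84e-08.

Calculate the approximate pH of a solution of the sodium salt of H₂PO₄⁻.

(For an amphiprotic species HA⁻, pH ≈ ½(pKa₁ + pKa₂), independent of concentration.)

pKa₁ = -log(8.39e-03) = 2.08; pKa₂ = -log(6.84e-08) = 7.16. For an amphiprotic species, pH ≈ ½(pKa₁ + pKa₂) = ½(2.08 + 7.16) = 4.62.

pH = 4.62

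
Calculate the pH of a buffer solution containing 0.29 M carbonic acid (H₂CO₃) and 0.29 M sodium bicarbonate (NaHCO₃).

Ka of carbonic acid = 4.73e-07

pKa = -log(4.73e-07) = 6.33. pH = pKa + log([A⁻]/[HA]) = 6.33 + log(0.29/0.29)

pH = 6.33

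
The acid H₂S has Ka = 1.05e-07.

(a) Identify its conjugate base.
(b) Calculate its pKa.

(a) The conjugate base is formed by removing one H⁺ from H₂S, giving HS⁻. (b) pKa = -log(Ka) = -log(1.05e-07) = 6.98.

Conjugate base: HS⁻; pK_a = 6.98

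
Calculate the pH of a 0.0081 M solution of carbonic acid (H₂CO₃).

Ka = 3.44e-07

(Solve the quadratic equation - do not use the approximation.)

x² + Ka×x - Ka×C = 0. Using quadratic formula: [H⁺] = 5.2615e-05

pH = 4.28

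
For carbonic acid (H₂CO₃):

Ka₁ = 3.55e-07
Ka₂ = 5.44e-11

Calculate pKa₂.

pKa₂ = -log(Ka₂) = -log(5.44e-11) = 10.26.

pK_{a2} = 10.26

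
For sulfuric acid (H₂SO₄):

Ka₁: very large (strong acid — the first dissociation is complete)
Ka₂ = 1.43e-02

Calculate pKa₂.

pKa₂ = -log(Ka₂) = -log(1.43e-02) = 1.84.

pK_{a2} = 1.84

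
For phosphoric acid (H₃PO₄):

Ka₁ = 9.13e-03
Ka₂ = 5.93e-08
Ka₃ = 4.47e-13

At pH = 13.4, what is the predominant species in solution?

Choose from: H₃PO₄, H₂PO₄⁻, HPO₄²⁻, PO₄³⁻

pKa₁ = 2.04, pKa₂ = 7.23, pKa₃ = 12.35. For a polyprotic acid the predominant species crosses at each pKa: below pKa_n the protonated form dominates, above it the deprotonated form does. At pH = 13.4, the predominant species is PO₄³⁻.

PO₄³⁻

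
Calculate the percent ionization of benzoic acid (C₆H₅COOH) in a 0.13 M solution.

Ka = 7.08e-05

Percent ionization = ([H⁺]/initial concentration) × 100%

Using Ka equilibrium: x² + Ka×x - Ka×C = 0. Solving: [H⁺] = 2.9986e-03. Percent = (2.9986e-03/0.13) × 100

Percent ionization = 2.31%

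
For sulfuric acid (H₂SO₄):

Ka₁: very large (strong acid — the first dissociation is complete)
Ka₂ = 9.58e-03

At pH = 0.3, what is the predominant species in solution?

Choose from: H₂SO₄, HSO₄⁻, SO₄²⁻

The first dissociation is complete, so H₂SO₄ itself is never the predominant species in water; pKa₂ = -log(9.58e-03) = 2.02. For a polyprotic acid the predominant species crosses at each pKa: below pKa_n the protonated form dominates, above it the deprotonated form does. At pH = 0.3, the predominant species is HSO₄⁻.

HSO₄⁻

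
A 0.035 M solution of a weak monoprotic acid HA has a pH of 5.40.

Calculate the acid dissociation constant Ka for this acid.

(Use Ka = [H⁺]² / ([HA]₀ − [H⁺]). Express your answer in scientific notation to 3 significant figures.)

[H⁺] = 10^(−pH) = 10^(−5.40) = 3.981e-06 M. For HA ⇌ H⁺ + A⁻, Ka = [H⁺][A⁻]/[HA] = [H⁺]² / ([HA]₀ − [H⁺]) = (3.981e-06)² / (0.035 − 3.981e-06) = 4.53e-10.

K_a = 4.53e-10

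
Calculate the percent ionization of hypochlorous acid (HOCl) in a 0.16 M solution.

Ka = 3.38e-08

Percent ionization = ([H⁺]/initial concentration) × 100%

Using Ka equilibrium: x² + Ka×x - Ka×C = 0. Solving: [H⁺] = 7.3522e-05. Percent = (7.3522e-05/0.16) × 100

Percent ionization = 0.046%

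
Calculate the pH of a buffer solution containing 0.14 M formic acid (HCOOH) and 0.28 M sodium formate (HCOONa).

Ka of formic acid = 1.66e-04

pKa = -log(1.66e-04) = 3.78. pH = pKa + log([A⁻]/[HA]) = 3.78 + log(0.28/0.14)

pH = 4.08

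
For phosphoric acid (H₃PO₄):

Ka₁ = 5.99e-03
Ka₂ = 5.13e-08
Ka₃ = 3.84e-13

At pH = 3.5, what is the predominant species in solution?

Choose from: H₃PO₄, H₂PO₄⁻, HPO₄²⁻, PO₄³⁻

pKa₁ = 2.22, pKa₂ = 7.29, pKa₃ = 12.42. For a polyprotic acid the predominant species crosses at each pKa: below pKa_n the protonated form dominates, above it the deprotonated form does. At pH = 3.5, the predominant species is H₂PO₄⁻.

H₂PO₄⁻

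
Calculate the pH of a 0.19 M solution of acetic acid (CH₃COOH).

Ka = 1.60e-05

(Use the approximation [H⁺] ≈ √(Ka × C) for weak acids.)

[H⁺] = √(Ka × C) = √(1.60e-05 × 0.19) = 1.7436e-03. pH = -log(1.7436e-03)

pH = 2.76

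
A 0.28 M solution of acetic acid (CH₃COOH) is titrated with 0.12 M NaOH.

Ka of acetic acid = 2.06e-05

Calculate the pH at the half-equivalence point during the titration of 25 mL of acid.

At half-equivalence [HA] = [A⁻], so Henderson-Hasselbalch gives pH = pKa = -log(2.06e-05) = 4.69.

pH = pKa = 4.69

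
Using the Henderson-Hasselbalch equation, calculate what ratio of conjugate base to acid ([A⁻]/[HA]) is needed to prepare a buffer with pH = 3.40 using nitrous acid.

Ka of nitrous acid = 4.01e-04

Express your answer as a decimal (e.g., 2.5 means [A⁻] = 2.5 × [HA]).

pKa = -log(4.01e-04) = 3.3969. pH = pKa + log([A⁻]/[HA]), so log([A⁻]/[HA]) = pH − pKa = 3.40 − 3.3969 = 0.0031. [A⁻]/[HA] = 10^(0.0031) = 1.01

[A⁻]/[HA] = 1.01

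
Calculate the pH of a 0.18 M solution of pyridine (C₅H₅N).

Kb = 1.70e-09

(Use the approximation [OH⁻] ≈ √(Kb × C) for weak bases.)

[OH⁻] = √(Kb × C) = √(1.70e-09 × 0.18) = 1.7493e-05. pOH = 4.76, pH = 14 - pOH

pH = 9.24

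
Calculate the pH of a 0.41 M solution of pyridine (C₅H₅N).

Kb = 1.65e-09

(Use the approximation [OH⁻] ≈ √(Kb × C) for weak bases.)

[OH⁻] = √(Kb × C) = √(1.65e-09 × 0.41) = 2.6010e-05. pOH = 4.58, pH = 14 - pOH

pH = 9.42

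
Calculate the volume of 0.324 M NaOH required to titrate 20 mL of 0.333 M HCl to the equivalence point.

At equivalence: moles acid = moles base. moles HCl = 0.333 × 20/1000 = 0.00666 mol. V_base = moles / 0.324 × 1000 = 20.6 mL.

V_{base} = 20.6 mL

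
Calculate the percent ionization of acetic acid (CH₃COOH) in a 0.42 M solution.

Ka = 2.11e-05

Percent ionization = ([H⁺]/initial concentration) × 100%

Using Ka equilibrium: x² + Ka×x - Ka×C = 0. Solving: [H⁺] = 2.9664e-03. Percent = (2.9664e-03/0.42) × 100

Percent ionization = 0.706%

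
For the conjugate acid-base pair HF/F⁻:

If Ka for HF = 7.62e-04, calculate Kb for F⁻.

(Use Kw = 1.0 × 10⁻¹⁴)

For a conjugate pair Ka × Kb = Kw, so Kb = Kw/Ka = 1.0 × 10⁻¹⁴ / 7.62e-04 = 1.31e-11.

K_b = 1.31e-11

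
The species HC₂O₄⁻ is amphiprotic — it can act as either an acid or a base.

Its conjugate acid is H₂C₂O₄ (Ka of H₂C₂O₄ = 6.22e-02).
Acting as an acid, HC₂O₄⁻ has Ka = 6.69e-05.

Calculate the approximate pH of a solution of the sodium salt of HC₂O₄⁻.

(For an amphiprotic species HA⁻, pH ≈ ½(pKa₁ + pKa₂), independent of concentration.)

pKa₁ = -log(6.22e-02) = 1.21; pKa₂ = -log(6.69e-05) = 4.17. For an amphiprotic species, pH ≈ ½(pKa₁ + pKa₂) = ½(1.21 + 4.17) = 2.69.

pH = 2.69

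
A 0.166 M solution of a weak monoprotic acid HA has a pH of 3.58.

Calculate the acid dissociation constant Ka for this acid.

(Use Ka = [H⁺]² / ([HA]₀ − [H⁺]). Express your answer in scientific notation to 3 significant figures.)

[H⁺] = 10^(−pH) = 10^(−3.58) = 2.630e-04 M. For HA ⇌ H⁺ + A⁻, Ka = [H⁺][A⁻]/[HA] = [H⁺]² / ([HA]₀ − [H⁺]) = (2.630e-04)² / (0.166 − 2.630e-04) = 4.17e-07.

K_a = 4.17e-07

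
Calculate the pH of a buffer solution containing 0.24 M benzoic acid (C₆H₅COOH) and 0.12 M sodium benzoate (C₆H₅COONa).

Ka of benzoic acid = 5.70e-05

pKa = -log(5.70e-05) = 4.24. pH = pKa + log([A⁻]/[HA]) = 4.24 + log(0.12/0.24)

pH = 3.94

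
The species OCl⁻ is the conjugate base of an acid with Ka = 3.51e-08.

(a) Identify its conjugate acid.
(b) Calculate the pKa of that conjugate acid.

(a) The conjugate acid is formed by adding one H⁺ to OCl⁻, giving HOCl. (b) pKa = -log(Ka) = -log(3.51e-08) = 7.45.

Conjugate acid: HOCl; pK_a = 7.45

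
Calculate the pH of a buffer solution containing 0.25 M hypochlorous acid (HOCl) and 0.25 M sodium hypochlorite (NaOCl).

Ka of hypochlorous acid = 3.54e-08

pKa = -log(3.54e-08) = 7.45. pH = pKa + log([A⁻]/[HA]) = 7.45 + log(0.25/0.25)

pH = 7.45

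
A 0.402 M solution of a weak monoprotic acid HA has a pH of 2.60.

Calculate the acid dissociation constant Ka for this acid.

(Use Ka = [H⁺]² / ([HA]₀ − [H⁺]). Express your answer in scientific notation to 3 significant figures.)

[H⁺] = 10^(−pH) = 10^(−2.60) = 2.512e-03 M. For HA ⇌ H⁺ + A⁻, Ka = [H⁺][A⁻]/[HA] = [H⁺]² / ([HA]₀ − [H⁺]) = (2.512e-03)² / (0.402 − 2.512e-03) = 1.58e-05.

K_a = 1.58e-05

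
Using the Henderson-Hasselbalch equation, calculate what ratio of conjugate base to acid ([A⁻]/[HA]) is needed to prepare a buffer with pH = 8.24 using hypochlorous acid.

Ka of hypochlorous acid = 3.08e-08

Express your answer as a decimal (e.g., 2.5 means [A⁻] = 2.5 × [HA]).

pKa = -log(3.08e-08) = 7.5114. pH = pKa + log([A⁻]/[HA]), so log([A⁻]/[HA]) = pH − pKa = 8.24 − 7.5114 = 0.7286. [A⁻]/[HA] = 10^(0.7286) = 5.35

[A⁻]/[HA] = 5.35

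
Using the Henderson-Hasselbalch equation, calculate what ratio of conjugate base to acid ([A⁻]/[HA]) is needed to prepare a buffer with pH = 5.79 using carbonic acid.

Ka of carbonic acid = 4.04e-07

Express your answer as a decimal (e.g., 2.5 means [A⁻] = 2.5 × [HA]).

pKa = -log(4.04e-07) = 6.3936. pH = pKa + log([A⁻]/[HA]), so log([A⁻]/[HA]) = pH − pKa = 5.79 − 6.3936 = -0.6036. [A⁻]/[HA] = 10^(-0.6036) = 0.249

[A⁻]/[HA] = 0.249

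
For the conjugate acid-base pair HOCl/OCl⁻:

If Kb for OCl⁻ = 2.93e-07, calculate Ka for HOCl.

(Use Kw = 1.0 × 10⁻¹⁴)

For a conjugate pair Ka × Kb = Kw, so Ka = Kw/Kb = 1.0 × 10⁻¹⁴ / 2.93e-07 = 3.41e-08.

K_a = 3.41e-08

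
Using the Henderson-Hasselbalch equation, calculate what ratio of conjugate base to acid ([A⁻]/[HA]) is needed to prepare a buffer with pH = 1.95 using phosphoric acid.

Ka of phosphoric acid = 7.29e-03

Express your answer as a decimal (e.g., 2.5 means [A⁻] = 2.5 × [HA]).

pKa = -log(7.29e-03) = 2.1373. pH = pKa + log([A⁻]/[HA]), so log([A⁻]/[HA]) = pH − pKa = 1.95 − 2.1373 = -0.1873. [A⁻]/[HA] = 10^(-0.1873) = 0.650

[A⁻]/[HA] = 0.650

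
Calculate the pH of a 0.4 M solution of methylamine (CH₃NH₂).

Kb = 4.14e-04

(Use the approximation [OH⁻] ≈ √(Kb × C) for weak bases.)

[OH⁻] = √(Kb × C) = √(4.14e-04 × 0.4) = 1.2869e-02. pOH = 1.89, pH = 14 - pOH

pH = 12.11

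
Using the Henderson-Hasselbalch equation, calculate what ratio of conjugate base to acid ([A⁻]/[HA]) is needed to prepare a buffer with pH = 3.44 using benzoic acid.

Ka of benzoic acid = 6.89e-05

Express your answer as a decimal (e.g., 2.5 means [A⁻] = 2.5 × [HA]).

pKa = -log(6.89e-05) = 4.1618. pH = pKa + log([A⁻]/[HA]), so log([A⁻]/[HA]) = pH − pKa = 3.44 − 4.1618 = -0.7218. [A⁻]/[HA] = 10^(-0.7218) = 0.190

[A⁻]/[HA] = 0.190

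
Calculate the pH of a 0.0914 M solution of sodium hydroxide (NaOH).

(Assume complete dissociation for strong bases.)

[OH⁻] = 0.0914 M for strong base. pOH = -log[OH⁻] = 1.04, pH = 14 - pOH

pH = 12.96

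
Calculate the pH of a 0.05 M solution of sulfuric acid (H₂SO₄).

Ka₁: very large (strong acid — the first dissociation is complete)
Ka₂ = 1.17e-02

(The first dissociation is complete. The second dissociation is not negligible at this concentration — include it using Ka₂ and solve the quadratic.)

First dissociation is complete: [H⁺]₀ = [HSO₄⁻]₀ = C = 0.05 M. Second dissociation HSO₄⁻ ⇌ H⁺ + SO₄²⁻: let x = [SO₄²⁻]. Ka₂ = (C + x)·x / (C − x) = 1.17e-02 → x² + (C + Ka₂)·x − Ka₂·C = 0 → x² + 0.06170·x − 5.850e-04 = 0. x = (−0.06170 + √(0.06170² + 4 × 5.850e-04)) / 2 = 8.3511e-03 M. [H⁺] = C + x = 0.05 + 8.3511e-03 = 5.8351e-02 M. pH = -log(5.8351e-02) = 1.23.

pH = 1.23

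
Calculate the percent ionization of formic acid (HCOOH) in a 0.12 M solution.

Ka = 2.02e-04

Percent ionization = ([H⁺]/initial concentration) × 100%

Using Ka equilibrium: x² + Ka×x - Ka×C = 0. Solving: [H⁺] = 4.8234e-03. Percent = (4.8234e-03/0.12) × 100

Percent ionization = 4.02%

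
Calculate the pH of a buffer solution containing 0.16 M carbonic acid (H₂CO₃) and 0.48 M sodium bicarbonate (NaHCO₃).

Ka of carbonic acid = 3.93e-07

pKa = -log(3.93e-07) = 6.41. pH = pKa + log([A⁻]/[HA]) = 6.41 + log(0.48/0.16)

pH = 6.88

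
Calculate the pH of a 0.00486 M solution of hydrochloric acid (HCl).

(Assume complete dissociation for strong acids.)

[H⁺] = 0.00486 M for strong acid. pH = -log[H⁺] = -log(0.00486)

pH = 2.31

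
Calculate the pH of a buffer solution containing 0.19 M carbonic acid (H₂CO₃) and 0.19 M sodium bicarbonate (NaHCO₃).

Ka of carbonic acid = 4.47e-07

pKa = -log(4.47e-07) = 6.35. pH = pKa + log([A⁻]/[HA]) = 6.35 + log(0.19/0.19)

pH = 6.35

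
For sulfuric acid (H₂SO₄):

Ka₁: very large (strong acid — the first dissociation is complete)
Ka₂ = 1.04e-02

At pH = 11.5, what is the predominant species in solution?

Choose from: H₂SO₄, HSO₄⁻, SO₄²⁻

The first dissociation is complete, so H₂SO₄ itself is never the predominant species in water; pKa₂ = -log(1.04e-02) = 1.98. For a polyprotic acid the predominant species crosses at each pKa: below pKa_n the protonated form dominates, above it the deprotonated form does. At pH = 11.5, the predominant species is SO₄²⁻.

SO₄²⁻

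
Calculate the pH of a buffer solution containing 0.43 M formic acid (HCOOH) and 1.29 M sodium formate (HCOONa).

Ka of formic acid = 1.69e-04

pKa = -log(1.69e-04) = 3.77. pH = pKa + log([A⁻]/[HA]) = 3.77 + log(1.29/0.43)

pH = 4.25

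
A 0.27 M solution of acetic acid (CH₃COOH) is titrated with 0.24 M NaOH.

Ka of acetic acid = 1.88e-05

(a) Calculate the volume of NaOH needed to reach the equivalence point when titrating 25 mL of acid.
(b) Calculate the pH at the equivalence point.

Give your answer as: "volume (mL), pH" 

moles acid = 0.27 × 25/1000 = 0.00675 mol; V_base = moles/0.24 × 1000 = 28.1 mL. At equivalence only the conjugate base is present: [A⁻] = 0.00675/0.053 = 1.2706e-01 M. Kb = Kw/Ka = 5.32e-10; [OH⁻] = √(Kb × [A⁻]) = 8.2210e-06; pOH = 5.09; pH = 14 - pOH = 8.91.

V = 28.1 mL, pH = 8.91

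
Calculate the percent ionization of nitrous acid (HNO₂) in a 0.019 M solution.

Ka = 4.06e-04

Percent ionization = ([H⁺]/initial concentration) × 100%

Using Ka equilibrium: x² + Ka×x - Ka×C = 0. Solving: [H⁺] = 2.5818e-03. Percent = (2.5818e-03/0.019) × 100

Percent ionization = 13.6%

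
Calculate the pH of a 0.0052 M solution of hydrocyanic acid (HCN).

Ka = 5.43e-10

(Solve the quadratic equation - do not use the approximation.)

x² + Ka×x - Ka×C = 0. Using quadratic formula: [H⁺] = 1.6801e-06

pH = 5.77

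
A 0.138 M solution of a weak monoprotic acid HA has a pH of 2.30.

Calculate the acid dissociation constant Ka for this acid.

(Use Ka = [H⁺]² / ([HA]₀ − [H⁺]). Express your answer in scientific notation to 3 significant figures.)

[H⁺] = 10^(−pH) = 10^(−2.30) = 5.012e-03 M. For HA ⇌ H⁺ + A⁻, Ka = [H⁺][A⁻]/[HA] = [H⁺]² / ([HA]₀ − [H⁺]) = (5.012e-03)² / (0.138 − 5.012e-03) = 1.89e-04.

K_a = 1.89e-04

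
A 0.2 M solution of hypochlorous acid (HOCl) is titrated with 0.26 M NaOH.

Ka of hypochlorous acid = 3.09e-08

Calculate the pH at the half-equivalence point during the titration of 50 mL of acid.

At half-equivalence [HA] = [A⁻], so Henderson-Hasselbalch gives pH = pKa = -log(3.09e-08) = 7.51.

pH = pKa = 7.51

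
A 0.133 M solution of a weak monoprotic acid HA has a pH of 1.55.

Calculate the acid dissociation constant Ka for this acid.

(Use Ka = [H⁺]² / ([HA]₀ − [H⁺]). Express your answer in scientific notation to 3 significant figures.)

[H⁺] = 10^(−pH) = 10^(−1.55) = 2.818e-02 M. For HA ⇌ H⁺ + A⁻, Ka = [H⁺][A⁻]/[HA] = [H⁺]² / ([HA]₀ − [H⁺]) = (2.818e-02)² / (0.133 − 2.818e-02) = 7.58e-03.

K_a = 7.58e-03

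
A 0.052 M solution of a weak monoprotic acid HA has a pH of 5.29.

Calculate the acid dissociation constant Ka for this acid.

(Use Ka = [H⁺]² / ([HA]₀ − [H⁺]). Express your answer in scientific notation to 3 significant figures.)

[H⁺] = 10^(−pH) = 10^(−5.29) = 5.129e-06 M. For HA ⇌ H⁺ + A⁻, Ka = [H⁺][A⁻]/[HA] = [H⁺]² / ([HA]₀ − [H⁺]) = (5.129e-06)² / (0.052 − 5.129e-06) = 5.06e-10.

K_a = 5.06e-10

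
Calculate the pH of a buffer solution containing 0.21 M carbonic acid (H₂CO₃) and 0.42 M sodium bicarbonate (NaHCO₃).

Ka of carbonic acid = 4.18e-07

pKa = -log(4.18e-07) = 6.38. pH = pKa + log([A⁻]/[HA]) = 6.38 + log(0.42/0.21)

pH = 6.68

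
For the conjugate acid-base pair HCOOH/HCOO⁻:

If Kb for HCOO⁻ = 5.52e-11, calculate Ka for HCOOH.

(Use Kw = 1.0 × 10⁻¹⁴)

For a conjugate pair Ka × Kb = Kw, so Ka = Kw/Kb = 1.0 × 10⁻¹⁴ / 5.52e-11 = 1.81e-04.

K_a = 1.81e-04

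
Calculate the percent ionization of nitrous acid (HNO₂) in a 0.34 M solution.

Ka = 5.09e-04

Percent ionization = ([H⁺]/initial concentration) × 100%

Using Ka equilibrium: x² + Ka×x - Ka×C = 0. Solving: [H⁺] = 1.2903e-02. Percent = (1.2903e-02/0.34) × 100

Percent ionization = 3.8%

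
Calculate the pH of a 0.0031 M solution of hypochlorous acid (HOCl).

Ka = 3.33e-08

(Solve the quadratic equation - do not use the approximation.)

x² + Ka×x - Ka×C = 0. Using quadratic formula: [H⁺] = 1.0144e-05

pH = 4.99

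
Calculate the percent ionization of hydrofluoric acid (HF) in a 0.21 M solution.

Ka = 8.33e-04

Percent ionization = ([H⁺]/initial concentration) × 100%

Using Ka equilibrium: x² + Ka×x - Ka×C = 0. Solving: [H⁺] = 1.2816e-02. Percent = (1.2816e-02/0.21) × 100

Percent ionization = 6.1%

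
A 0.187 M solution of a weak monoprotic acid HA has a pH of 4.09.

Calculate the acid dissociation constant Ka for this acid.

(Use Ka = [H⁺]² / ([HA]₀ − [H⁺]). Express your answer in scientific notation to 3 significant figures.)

[H⁺] = 10^(−pH) = 10^(−4.09) = 8.128e-05 M. For HA ⇌ H⁺ + A⁻, Ka = [H⁺][A⁻]/[HA] = [H⁺]² / ([HA]₀ − [H⁺]) = (8.128e-05)² / (0.187 − 8.128e-05) = 3.53e-08.

K_a = 3.53e-08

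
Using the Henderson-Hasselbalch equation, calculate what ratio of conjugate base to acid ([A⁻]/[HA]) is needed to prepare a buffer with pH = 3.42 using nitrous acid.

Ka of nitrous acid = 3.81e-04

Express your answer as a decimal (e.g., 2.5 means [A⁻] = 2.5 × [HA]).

pKa = -log(3.81e-04) = 3.4191. pH = pKa + log([A⁻]/[HA]), so log([A⁻]/[HA]) = pH − pKa = 3.42 − 3.4191 = 0.0009. [A⁻]/[HA] = 10^(0.0009) = 1.00

[A⁻]/[HA] = 1.00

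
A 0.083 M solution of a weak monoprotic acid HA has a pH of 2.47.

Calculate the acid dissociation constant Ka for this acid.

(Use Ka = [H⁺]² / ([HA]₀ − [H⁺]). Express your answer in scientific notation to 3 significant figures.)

[H⁺] = 10^(−pH) = 10^(−2.47) = 3.388e-03 M. For HA ⇌ H⁺ + A⁻, Ka = [H⁺][A⁻]/[HA] = [H⁺]² / ([HA]₀ − [H⁺]) = (3.388e-03)² / (0.083 − 3.388e-03) = 1.44e-04.

K_a = 1.44e-04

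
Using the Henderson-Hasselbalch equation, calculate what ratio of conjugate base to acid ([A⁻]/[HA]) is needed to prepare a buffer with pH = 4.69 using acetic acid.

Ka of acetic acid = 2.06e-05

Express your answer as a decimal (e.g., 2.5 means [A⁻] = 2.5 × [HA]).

pKa = -log(2.06e-05) = 4.6861. pH = pKa + log([A⁻]/[HA]), so log([A⁻]/[HA]) = pH − pKa = 4.69 − 4.6861 = 0.0039. [A⁻]/[HA] = 10^(0.0039) = 1.01

[A⁻]/[HA] = 1.01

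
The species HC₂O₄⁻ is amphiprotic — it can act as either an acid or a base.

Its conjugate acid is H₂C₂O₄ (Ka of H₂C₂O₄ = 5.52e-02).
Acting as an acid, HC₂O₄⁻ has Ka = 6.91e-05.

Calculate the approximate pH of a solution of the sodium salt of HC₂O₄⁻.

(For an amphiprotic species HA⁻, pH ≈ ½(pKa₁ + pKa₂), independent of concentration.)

pKa₁ = -log(5.52e-02) = 1.26; pKa₂ = -log(6.91e-05) = 4.16. For an amphiprotic species, pH ≈ ½(pKa₁ + pKa₂) = ½(1.26 + 4.16) = 2.71.

pH = 2.71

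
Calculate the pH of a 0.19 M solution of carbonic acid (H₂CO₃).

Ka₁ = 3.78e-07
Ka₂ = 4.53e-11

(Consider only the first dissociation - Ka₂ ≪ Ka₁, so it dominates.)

First dissociation dominates. From Ka₁ = [H⁺][HA⁻]/[H₂A], x² + Ka₁·x − Ka₁·C = 0 with C = 0.19 M and Ka₁ = 3.78e-07. Solving: [H⁺] = (−Ka₁ + √(Ka₁² + 4·Ka₁·C)) / 2 = 2.6780e-04 M. pH = -log(2.6780e-04) = 3.57.

pH = 3.57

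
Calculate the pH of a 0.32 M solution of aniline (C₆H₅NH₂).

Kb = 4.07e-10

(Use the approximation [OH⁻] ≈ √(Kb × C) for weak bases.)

[OH⁻] = √(Kb × C) = √(4.07e-10 × 0.32) = 1.1412e-05. pOH = 4.94, pH = 14 - pOH

pH = 9.06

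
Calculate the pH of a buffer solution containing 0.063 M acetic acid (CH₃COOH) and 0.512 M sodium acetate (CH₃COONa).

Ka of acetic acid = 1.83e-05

pKa = -log(1.83e-05) = 4.74. pH = pKa + log([A⁻]/[HA]) = 4.74 + log(0.512/0.063)

pH = 5.65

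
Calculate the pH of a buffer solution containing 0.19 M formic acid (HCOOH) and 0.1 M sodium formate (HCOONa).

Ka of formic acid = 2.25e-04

pKa = -log(2.25e-04) = 3.65. pH = pKa + log([A⁻]/[HA]) = 3.65 + log(0.1/0.19)

pH = 3.37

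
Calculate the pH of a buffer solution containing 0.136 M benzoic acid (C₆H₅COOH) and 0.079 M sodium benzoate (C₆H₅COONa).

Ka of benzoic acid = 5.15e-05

pKa = -log(5.15e-05) = 4.29. pH = pKa + log([A⁻]/[HA]) = 4.29 + log(0.079/0.136)

pH = 4.05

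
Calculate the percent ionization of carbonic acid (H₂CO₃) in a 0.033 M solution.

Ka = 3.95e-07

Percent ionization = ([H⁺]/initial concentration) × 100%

Using Ka equilibrium: x² + Ka×x - Ka×C = 0. Solving: [H⁺] = 1.1397e-04. Percent = (1.1397e-04/0.033) × 100

Percent ionization = 0.345%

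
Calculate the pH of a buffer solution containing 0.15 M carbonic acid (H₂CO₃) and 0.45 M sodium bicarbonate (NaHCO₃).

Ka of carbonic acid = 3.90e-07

pKa = -log(3.90e-07) = 6.41. pH = pKa + log([A⁻]/[HA]) = 6.41 + log(0.45/0.15)

pH = 6.89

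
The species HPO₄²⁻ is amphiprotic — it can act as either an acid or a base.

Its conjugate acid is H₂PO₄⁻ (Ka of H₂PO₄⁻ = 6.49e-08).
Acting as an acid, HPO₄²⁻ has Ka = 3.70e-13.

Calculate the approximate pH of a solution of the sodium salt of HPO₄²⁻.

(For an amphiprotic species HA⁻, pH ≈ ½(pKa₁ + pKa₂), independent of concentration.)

pKa₁ = -log(6.49e-08) = 7.19; pKa₂ = -log(3.70e-13) = 12.43. For an amphiprotic species, pH ≈ ½(pKa₁ + pKa₂) = ½(7.19 + 12.43) = 9.81.

pH = 9.81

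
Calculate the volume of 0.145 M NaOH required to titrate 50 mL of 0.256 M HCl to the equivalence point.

At equivalence: moles acid = moles base. moles HCl = 0.256 × 50/1000 = 0.0128 mol. V_base = moles / 0.145 × 1000 = 88.3 mL.

V_{base} = 88.3 mL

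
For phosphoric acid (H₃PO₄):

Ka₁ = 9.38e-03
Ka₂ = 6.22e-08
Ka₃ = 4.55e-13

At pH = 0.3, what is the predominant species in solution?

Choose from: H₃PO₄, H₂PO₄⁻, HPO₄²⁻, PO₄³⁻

pKa₁ = 2.03, pKa₂ = 7.21, pKa₃ = 12.34. For a polyprotic acid the predominant species crosses at each pKa: below pKa_n the protonated form dominates, above it the deprotonated form does. At pH = 0.3, the predominant species is H₃PO₄.

H₃PO₄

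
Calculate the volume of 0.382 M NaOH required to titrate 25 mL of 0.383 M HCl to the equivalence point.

At equivalence: moles acid = moles base. moles HCl = 0.383 × 25/1000 = 0.009575 mol. V_base = moles / 0.382 × 1000 = 25.1 mL.

V_{base} = 25.1 mL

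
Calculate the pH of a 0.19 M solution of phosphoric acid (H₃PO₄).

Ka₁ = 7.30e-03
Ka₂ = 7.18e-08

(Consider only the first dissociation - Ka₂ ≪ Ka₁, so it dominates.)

First dissociation dominates. From Ka₁ = [H⁺][HA⁻]/[H₂A], x² + Ka₁·x − Ka₁·C = 0 with C = 0.19 M and Ka₁ = 7.30e-03. Solving: [H⁺] = (−Ka₁ + √(Ka₁² + 4·Ka₁·C)) / 2 = 3.3771e-02 M. pH = -log(3.3771e-02) = 1.47.

pH = 1.47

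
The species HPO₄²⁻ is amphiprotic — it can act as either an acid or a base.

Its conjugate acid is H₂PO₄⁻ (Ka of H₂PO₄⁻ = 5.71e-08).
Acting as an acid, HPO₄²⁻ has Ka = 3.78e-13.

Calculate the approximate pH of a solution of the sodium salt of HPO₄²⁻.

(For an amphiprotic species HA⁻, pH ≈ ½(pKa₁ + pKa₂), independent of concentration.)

pKa₁ = -log(5.71e-08) = 7.24; pKa₂ = -log(3.78e-13) = 12.42. For an amphiprotic species, pH ≈ ½(pKa₁ + pKa₂) = ½(7.24 + 12.42) = 9.83.

pH = 9.83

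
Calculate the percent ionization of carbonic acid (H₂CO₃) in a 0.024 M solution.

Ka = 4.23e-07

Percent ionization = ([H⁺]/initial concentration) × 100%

Using Ka equilibrium: x² + Ka×x - Ka×C = 0. Solving: [H⁺] = 1.0055e-04. Percent = (1.0055e-04/0.024) × 100

Percent ionization = 0.419%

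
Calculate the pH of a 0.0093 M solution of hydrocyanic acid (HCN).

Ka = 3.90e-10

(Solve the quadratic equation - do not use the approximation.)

x² + Ka×x - Ka×C = 0. Using quadratic formula: [H⁺] = 1.9043e-06

pH = 5.72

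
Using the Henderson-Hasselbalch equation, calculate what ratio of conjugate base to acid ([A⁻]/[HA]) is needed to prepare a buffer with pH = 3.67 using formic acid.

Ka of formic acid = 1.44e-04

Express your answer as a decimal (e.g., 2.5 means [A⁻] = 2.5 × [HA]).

pKa = -log(1.44e-04) = 3.8416. pH = pKa + log([A⁻]/[HA]), so log([A⁻]/[HA]) = pH − pKa = 3.67 − 3.8416 = -0.1716. [A⁻]/[HA] = 10^(-0.1716) = 0.674

[A⁻]/[HA] = 0.674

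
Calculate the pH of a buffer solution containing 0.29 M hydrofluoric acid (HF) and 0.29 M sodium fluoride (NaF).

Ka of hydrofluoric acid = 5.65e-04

pKa = -log(5.65e-04) = 3.25. pH = pKa + log([A⁻]/[HA]) = 3.25 + log(0.29/0.29)

pH = 3.25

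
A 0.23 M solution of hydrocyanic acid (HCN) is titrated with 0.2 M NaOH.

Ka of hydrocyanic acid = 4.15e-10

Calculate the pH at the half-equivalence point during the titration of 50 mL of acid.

At half-equivalence [HA] = [A⁻], so Henderson-Hasselbalch gives pH = pKa = -log(4.15e-10) = 9.38.

pH = pKa = 9.38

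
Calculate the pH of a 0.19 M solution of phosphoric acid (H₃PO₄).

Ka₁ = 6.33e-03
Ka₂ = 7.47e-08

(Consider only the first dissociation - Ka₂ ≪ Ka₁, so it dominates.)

First dissociation dominates. From Ka₁ = [H⁺][HA⁻]/[H₂A], x² + Ka₁·x − Ka₁·C = 0 with C = 0.19 M and Ka₁ = 6.33e-03. Solving: [H⁺] = (−Ka₁ + √(Ka₁² + 4·Ka₁·C)) / 2 = 3.1659e-02 M. pH = -log(3.1659e-02) = 1.50.

pH = 1.50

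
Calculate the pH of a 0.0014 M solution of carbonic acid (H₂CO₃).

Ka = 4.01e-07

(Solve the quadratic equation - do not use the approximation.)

x² + Ka×x - Ka×C = 0. Using quadratic formula: [H⁺] = 2.3494e-05

pH = 4.63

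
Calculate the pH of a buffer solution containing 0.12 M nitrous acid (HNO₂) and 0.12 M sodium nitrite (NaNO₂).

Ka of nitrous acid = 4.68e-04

pKa = -log(4.68e-04) = 3.33. pH = pKa + log([A⁻]/[HA]) = 3.33 + log(0.12/0.12)

pH = 3.33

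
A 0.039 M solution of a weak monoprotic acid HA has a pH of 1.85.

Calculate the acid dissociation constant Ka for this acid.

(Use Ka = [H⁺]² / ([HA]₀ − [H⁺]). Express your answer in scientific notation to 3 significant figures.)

[H⁺] = 10^(−pH) = 10^(−1.85) = 1.413e-02 M. For HA ⇌ H⁺ + A⁻, Ka = [H⁺][A⁻]/[HA] = [H⁺]² / ([HA]₀ − [H⁺]) = (1.413e-02)² / (0.039 − 1.413e-02) = 8.02e-03.

K_a = 8.02e-03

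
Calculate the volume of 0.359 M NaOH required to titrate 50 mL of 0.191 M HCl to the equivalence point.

At equivalence: moles acid = moles base. moles HCl = 0.191 × 50/1000 = 0.00955 mol. V_base = moles / 0.359 × 1000 = 26.6 mL.

V_{base} = 26.6 mL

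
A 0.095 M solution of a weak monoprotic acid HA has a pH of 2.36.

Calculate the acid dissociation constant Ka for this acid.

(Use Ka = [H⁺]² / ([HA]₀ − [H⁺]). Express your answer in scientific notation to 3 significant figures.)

[H⁺] = 10^(−pH) = 10^(−2.36) = 4.365e-03 M. For HA ⇌ H⁺ + A⁻, Ka = [H⁺][A⁻]/[HA] = [H⁺]² / ([HA]₀ − [H⁺]) = (4.365e-03)² / (0.095 − 4.365e-03) = 2.10e-04.

K_a = 2.10e-04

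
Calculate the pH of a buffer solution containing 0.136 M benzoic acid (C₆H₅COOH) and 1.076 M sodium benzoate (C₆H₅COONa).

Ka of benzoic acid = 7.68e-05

pKa = -log(7.68e-05) = 4.11. pH = pKa + log([A⁻]/[HA]) = 4.11 + log(1.076/0.136)

pH = 5.01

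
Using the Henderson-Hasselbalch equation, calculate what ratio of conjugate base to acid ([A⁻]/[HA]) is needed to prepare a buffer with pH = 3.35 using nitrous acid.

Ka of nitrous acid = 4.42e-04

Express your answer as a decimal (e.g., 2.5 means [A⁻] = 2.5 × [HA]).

pKa = -log(4.42e-04) = 3.3546. pH = pKa + log([A⁻]/[HA]), so log([A⁻]/[HA]) = pH − pKa = 3.35 − 3.3546 = -0.0046. [A⁻]/[HA] = 10^(-0.0046) = 0.990

[A⁻]/[HA] = 0.990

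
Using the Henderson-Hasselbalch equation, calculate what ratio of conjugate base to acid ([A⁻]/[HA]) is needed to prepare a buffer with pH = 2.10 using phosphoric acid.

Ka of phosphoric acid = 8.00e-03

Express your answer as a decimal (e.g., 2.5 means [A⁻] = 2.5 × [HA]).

pKa = -log(8.00e-03) = 2.0969. pH = pKa + log([A⁻]/[HA]), so log([A⁻]/[HA]) = pH − pKa = 2.10 − 2.0969 = 0.0031. [A⁻]/[HA] = 10^(0.0031) = 1.01

[A⁻]/[HA] = 1.01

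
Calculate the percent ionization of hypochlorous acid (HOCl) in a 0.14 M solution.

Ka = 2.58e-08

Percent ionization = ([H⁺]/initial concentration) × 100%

Using Ka equilibrium: x² + Ka×x - Ka×C = 0. Solving: [H⁺] = 6.0087e-05. Percent = (6.0087e-05/0.14) × 100

Percent ionization = 0.0429%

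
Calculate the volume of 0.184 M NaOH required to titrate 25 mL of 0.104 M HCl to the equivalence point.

At equivalence: moles acid = moles base. moles HCl = 0.104 × 25/1000 = 0.0026 mol. V_base = moles / 0.184 × 1000 = 14.1 mL.

V_{base} = 14.1 mL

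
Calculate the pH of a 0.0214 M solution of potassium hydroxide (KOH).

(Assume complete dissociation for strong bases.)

[OH⁻] = 0.0214 M for strong base. pOH = -log[OH⁻] = 1.67, pH = 14 - pOH

pH = 12.33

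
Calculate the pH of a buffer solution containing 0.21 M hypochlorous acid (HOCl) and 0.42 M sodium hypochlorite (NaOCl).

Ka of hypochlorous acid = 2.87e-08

pKa = -log(2.87e-08) = 7.54. pH = pKa + log([A⁻]/[HA]) = 7.54 + log(0.42/0.21)

pH = 7.84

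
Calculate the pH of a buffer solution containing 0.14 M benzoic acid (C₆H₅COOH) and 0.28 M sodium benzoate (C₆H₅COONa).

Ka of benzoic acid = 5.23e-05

pKa = -log(5.23e-05) = 4.28. pH = pKa + log([A⁻]/[HA]) = 4.28 + log(0.28/0.14)

pH = 4.58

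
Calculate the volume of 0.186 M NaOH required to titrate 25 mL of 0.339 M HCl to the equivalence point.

At equivalence: moles acid = moles base. moles HCl = 0.339 × 25/1000 = 0.008475 mol. V_base = moles / 0.186 × 1000 = 45.6 mL.

V_{base} = 45.6 mL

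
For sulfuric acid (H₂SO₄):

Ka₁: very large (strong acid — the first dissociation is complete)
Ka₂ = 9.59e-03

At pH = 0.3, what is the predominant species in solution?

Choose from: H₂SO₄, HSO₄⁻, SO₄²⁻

The first dissociation is complete, so H₂SO₄ itself is never the predominant species in water; pKa₂ = -log(9.59e-03) = 2.02. For a polyprotic acid the predominant species crosses at each pKa: below pKa_n the protonated form dominates, above it the deprotonated form does. At pH = 0.3, the predominant species is HSO₄⁻.

HSO₄⁻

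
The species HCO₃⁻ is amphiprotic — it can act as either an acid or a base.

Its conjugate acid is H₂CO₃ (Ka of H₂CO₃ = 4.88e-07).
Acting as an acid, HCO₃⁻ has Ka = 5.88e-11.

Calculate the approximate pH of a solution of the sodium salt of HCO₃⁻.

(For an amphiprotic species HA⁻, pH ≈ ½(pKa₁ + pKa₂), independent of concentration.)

pKa₁ = -log(4.88e-07) = 6.31; pKa₂ = -log(5.88e-11) = 10.23. For an amphiprotic species, pH ≈ ½(pKa₁ + pKa₂) = ½(6.31 + 10.23) = 8.27.

pH = 8.27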